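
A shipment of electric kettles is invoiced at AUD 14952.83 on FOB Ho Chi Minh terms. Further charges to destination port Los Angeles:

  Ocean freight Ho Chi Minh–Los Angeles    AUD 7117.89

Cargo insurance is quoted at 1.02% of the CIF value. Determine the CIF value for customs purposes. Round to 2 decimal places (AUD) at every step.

Let C be the CIF value. C = FOB price + freight + 1.02% × C
C − 1.02% × C = 14952.83 + 7117.89
0.9898 × C = 22070.72
C = 22070.72 / 0.9898 = 22298.16
Insurance premium = 1.02% × 22298.16 = 227.44

CIF value: AUD 22298.16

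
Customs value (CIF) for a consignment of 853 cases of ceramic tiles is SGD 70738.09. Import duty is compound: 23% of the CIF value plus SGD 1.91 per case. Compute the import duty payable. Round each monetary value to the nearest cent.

Import duty: SGD 17898.99

Ad valorem component: 70738.09 × 23% = 16269.76
Specific component: 853 × 1.91 = 1629.23
Import duty = 16269.76 + 1629.23 = 17898.99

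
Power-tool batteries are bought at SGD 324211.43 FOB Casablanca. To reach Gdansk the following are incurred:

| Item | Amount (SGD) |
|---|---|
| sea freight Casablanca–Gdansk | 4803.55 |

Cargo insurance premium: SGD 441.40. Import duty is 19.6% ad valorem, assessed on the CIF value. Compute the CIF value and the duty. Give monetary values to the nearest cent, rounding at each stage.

CIF value: SGD 329456.38; import duty: SGD 64573.45

CIF = FOB price + freight + insurance
CIF = 324211.43 + 4803.55 + 441.40 = 329456.38
Import duty = 329456.38 × 19.6% = 64573.45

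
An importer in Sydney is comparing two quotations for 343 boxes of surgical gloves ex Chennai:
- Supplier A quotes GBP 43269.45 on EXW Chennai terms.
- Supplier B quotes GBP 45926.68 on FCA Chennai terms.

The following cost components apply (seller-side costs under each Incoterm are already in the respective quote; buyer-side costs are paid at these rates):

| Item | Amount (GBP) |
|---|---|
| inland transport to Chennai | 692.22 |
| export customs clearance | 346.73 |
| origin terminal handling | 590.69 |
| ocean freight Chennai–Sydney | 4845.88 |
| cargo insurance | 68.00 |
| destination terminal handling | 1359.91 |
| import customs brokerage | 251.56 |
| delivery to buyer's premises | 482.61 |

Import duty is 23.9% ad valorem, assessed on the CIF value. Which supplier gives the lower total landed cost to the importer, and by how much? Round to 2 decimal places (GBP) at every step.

Supplier A (EXW):
CIF value = EXW price + inland to port + export clearance + origin terminal + freight + insurance = 43269.45 + 692.22 + 346.73 + 590.69 + 4845.88 + 68.00 = 49812.97
Import duty = 49812.97 × 23.9% = 11905.30
Buyer bears (A): 692.22 + 346.73 + 590.69 + 4845.88 + 68.00 + 1359.91 + 251.56 + 482.61 = 8637.60
Landed cost (A) = invoice 43269.45 + 8637.60 + duty 11905.30 = 63812.35
Supplier B (FCA):
CIF value = FCA price + origin terminal + freight + insurance = 45926.68 + 590.69 + 4845.88 + 68.00 = 51431.25
Import duty = 51431.25 × 23.9% = 12292.07
Buyer bears (B): 590.69 + 4845.88 + 68.00 + 1359.91 + 251.56 + 482.61 = 7598.65
Landed cost (B) = invoice 45926.68 + 7598.65 + duty 12292.07 = 65817.40
Difference = |63812.35 − 65817.40| = 2005.05

Supplier A is cheaper by GBP 2005.05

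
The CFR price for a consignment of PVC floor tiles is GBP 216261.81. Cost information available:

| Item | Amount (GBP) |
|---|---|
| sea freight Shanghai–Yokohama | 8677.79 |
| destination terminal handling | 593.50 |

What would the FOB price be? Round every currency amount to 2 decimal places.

Not relevant to the conversion: destination terminal — on the buyer under both terms; not part of either seller's price.
From CFR to FOB, the seller no longer bears: freight.
FOB price = 216261.81 − 8677.79 = 207584.02

FOB price: GBP 207584.02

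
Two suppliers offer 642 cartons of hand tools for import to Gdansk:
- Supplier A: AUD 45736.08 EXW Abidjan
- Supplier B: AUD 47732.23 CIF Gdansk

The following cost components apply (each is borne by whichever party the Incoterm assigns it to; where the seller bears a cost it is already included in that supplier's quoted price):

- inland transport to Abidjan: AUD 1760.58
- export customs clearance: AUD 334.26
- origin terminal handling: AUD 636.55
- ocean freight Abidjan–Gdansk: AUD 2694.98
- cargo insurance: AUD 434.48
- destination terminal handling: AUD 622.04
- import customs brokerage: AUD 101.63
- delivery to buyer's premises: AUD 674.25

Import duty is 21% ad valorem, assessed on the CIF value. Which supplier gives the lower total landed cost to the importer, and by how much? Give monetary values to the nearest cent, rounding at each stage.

Supplier B is cheaper by AUD 4676.29

Supplier A (EXW):
CIF value = EXW price + inland to port + export clearance + origin terminal + freight + insurance = 45736.08 + 1760.58 + 334.26 + 636.55 + 2694.98 + 434.48 = 51596.93
Import duty = 51596.93 × 21% = 10835.36
Buyer bears (A): 1760.58 + 334.26 + 636.55 + 2694.98 + 434.48 + 622.04 + 101.63 + 674.25 = 7258.77
Landed cost (A) = invoice 45736.08 + 7258.77 + duty 10835.36 = 63830.21
Supplier B (CIF):
The CIF price already equals the CIF value: 47732.23
Import duty = 47732.23 × 21% = 10023.77
Buyer bears (B): 622.04 + 101.63 + 674.25 = 1397.92
Landed cost (B) = invoice 47732.23 + 1397.92 + duty 10023.77 = 59153.92
Difference = |63830.21 − 59153.92| = 4676.29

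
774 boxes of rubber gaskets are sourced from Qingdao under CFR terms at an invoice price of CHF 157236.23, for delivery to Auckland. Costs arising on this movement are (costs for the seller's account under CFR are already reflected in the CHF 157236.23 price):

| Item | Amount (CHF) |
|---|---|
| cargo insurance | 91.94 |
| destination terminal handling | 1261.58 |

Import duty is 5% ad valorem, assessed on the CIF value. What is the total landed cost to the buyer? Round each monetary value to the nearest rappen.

Total landed cost: CHF 166456.16

CFR: the seller pays costs through ocean freight to the destination port, but not insurance.
CIF value = CFR price + insurance = 157236.23 + 91.94 = 157328.17
Import duty = 157328.17 × 5% = 7866.41
Buyer bears: insurance 91.94 + destination terminal 1261.58 + duty 7866.41 = 9219.93
Landed cost = invoice 157236.23 + 9219.93 = 166456.16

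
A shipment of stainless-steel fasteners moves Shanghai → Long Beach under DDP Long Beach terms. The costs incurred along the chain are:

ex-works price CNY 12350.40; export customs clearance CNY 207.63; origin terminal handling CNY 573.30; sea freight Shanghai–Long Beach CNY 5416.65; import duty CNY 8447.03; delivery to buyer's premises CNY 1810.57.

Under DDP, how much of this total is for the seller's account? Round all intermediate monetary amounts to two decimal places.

Seller's account: CNY 28805.58

DDP: the seller bears all costs including import duty.
Seller's account: goods 12350.40 + export clearance 207.63 + origin terminal 573.30 + freight 5416.65 + duty 8447.03 + delivery 1810.57 = 28805.58
Buyer's account: 0.00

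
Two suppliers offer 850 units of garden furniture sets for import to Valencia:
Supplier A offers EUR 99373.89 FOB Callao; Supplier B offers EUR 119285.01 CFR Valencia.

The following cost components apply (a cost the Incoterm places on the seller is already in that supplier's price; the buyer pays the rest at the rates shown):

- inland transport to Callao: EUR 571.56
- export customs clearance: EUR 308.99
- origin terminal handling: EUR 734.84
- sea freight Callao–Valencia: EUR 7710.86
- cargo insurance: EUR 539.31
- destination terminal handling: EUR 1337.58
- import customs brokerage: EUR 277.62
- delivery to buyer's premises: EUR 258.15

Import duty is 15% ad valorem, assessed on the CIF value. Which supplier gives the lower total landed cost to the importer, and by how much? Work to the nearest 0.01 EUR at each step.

Supplier A is cheaper by EUR 14030.30

Supplier A (FOB):
CIF value = FOB price + freight + insurance = 99373.89 + 7710.86 + 539.31 = 107624.06
Import duty = 107624.06 × 15% = 16143.61
Buyer bears (A): 7710.86 + 539.31 + 1337.58 + 277.62 + 258.15 = 10123.52
Landed cost (A) = invoice 99373.89 + 10123.52 + duty 16143.61 = 125641.02
Supplier B (CFR):
CIF value = CFR price + insurance = 119285.01 + 539.31 = 119824.32
Import duty = 119824.32 × 15% = 17973.65
Buyer bears (B): 539.31 + 1337.58 + 277.62 + 258.15 = 2412.66
Landed cost (B) = invoice 119285.01 + 2412.66 + duty 17973.65 = 139671.32
Difference = |125641.02 − 139671.32| = 14030.30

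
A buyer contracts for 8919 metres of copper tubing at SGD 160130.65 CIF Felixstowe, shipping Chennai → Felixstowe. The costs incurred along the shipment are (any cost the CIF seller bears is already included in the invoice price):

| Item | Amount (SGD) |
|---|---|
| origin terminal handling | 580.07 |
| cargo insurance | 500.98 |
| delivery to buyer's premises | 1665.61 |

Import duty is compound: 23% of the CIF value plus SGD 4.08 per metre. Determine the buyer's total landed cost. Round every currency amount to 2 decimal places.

Total landed cost: SGD 235015.83

CIF: the seller pays costs through ocean freight and marine insurance to the destination port.
Already in the invoice (seller's account under CIF): origin terminal, insurance — exclude.
The CIF price already equals the CIF value: 160130.65
Ad valorem component: 160130.65 × 23% = 36830.05
Specific component: 8919 × 4.08 = 36389.52
Import duty = 36830.05 + 36389.52 = 73219.57
Buyer bears: delivery 1665.61 + duty 73219.57 = 74885.18
Landed cost = invoice 160130.65 + 74885.18 = 235015.83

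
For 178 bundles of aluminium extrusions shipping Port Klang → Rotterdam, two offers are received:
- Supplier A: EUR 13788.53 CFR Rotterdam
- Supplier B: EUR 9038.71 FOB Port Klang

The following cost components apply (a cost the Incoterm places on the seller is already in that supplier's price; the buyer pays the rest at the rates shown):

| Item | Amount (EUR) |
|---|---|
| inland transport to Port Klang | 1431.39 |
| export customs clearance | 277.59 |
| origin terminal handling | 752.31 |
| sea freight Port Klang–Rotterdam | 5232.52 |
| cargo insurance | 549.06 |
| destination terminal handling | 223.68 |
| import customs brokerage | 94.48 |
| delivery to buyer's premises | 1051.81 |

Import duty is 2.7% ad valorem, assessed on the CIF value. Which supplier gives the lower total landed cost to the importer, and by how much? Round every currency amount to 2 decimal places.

Supplier A (CFR):
CIF value = CFR price + insurance = 13788.53 + 549.06 = 14337.59
Import duty = 14337.59 × 2.7% = 387.11
Buyer bears (A): 549.06 + 223.68 + 94.48 + 1051.81 = 1919.03
Landed cost (A) = invoice 13788.53 + 1919.03 + duty 387.11 = 16094.67
Supplier B (FOB):
CIF value = FOB price + freight + insurance = 9038.71 + 5232.52 + 549.06 = 14820.29
Import duty = 14820.29 × 2.7% = 400.15
Buyer bears (B): 5232.52 + 549.06 + 223.68 + 94.48 + 1051.81 = 7151.55
Landed cost (B) = invoice 9038.71 + 7151.55 + duty 400.15 = 16590.41
Difference = |16094.67 − 16590.41| = 495.74

Supplier A is cheaper by EUR 495.74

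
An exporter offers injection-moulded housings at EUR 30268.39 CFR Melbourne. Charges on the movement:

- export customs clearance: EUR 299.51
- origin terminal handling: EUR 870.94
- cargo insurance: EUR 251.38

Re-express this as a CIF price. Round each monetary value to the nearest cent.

Not relevant to the conversion: origin terminal, export clearance — on the seller under both CFR and CIF; already in the CFR price and stays in the CIF price.
From CFR to CIF, the seller additionally bears: insurance.
CIF price = 30268.39 + 251.38 = 30519.77

CIF price: EUR 30519.77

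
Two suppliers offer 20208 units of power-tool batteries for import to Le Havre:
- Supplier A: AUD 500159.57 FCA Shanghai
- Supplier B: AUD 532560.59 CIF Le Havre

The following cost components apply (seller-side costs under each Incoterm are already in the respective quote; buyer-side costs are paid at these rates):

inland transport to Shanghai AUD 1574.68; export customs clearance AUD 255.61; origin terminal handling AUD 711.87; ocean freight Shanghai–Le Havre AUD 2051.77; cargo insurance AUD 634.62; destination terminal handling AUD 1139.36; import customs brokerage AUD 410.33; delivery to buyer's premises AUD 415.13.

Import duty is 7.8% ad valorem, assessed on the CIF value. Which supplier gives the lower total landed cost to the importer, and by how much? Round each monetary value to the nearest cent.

Supplier A (FCA):
CIF value = FCA price + origin terminal + freight + insurance = 500159.57 + 711.87 + 2051.77 + 634.62 = 503557.83
Import duty = 503557.83 × 7.8% = 39277.51
Buyer bears (A): 711.87 + 2051.77 + 634.62 + 1139.36 + 410.33 + 415.13 = 5363.08
Landed cost (A) = invoice 500159.57 + 5363.08 + duty 39277.51 = 544800.16
Supplier B (CIF):
The CIF price already equals the CIF value: 532560.59
Import duty = 532560.59 × 7.8% = 41539.73
Buyer bears (B): 1139.36 + 410.33 + 415.13 = 1964.82
Landed cost (B) = invoice 532560.59 + 1964.82 + duty 41539.73 = 576065.14
Difference = |544800.16 − 576065.14| = 31264.98

Supplier A is cheaper by AUD 31264.98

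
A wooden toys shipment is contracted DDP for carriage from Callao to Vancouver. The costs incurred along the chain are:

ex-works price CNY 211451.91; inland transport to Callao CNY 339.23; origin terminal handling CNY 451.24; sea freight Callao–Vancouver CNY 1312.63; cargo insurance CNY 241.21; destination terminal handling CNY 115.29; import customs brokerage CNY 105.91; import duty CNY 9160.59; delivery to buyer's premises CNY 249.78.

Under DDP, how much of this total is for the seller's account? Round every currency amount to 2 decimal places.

Seller's account: CNY 223427.79

DDP: the seller bears all costs including import duty.
Seller's account: goods 211451.91 + inland to port 339.23 + origin terminal 451.24 + freight 1312.63 + insurance 241.21 + destination terminal 115.29 + brokerage 105.91 + duty 9160.59 + delivery 249.78 = 223427.79
Buyer's account: 0.00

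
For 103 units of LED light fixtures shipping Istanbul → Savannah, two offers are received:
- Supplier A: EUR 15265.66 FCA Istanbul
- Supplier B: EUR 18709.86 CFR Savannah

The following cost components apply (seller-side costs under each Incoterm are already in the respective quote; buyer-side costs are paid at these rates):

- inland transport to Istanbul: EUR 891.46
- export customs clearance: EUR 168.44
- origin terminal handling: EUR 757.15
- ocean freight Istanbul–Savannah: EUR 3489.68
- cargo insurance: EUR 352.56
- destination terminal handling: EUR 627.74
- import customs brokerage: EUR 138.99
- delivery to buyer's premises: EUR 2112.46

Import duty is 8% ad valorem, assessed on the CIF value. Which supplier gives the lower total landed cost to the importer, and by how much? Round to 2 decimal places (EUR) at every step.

Supplier B is cheaper by EUR 866.84

Supplier A (FCA):
CIF value = FCA price + origin terminal + freight + insurance = 15265.66 + 757.15 + 3489.68 + 352.56 = 19865.05
Import duty = 19865.05 × 8% = 1589.20
Buyer bears (A): 757.15 + 3489.68 + 352.56 + 627.74 + 138.99 + 2112.46 = 7478.58
Landed cost (A) = invoice 15265.66 + 7478.58 + duty 1589.20 = 24333.44
Supplier B (CFR):
CIF value = CFR price + insurance = 18709.86 + 352.56 = 19062.42
Import duty = 19062.42 × 8% = 1524.99
Buyer bears (B): 352.56 + 627.74 + 138.99 + 2112.46 = 3231.75
Landed cost (B) = invoice 18709.86 + 3231.75 + duty 1524.99 = 23466.60
Difference = |24333.44 − 23466.60| = 866.84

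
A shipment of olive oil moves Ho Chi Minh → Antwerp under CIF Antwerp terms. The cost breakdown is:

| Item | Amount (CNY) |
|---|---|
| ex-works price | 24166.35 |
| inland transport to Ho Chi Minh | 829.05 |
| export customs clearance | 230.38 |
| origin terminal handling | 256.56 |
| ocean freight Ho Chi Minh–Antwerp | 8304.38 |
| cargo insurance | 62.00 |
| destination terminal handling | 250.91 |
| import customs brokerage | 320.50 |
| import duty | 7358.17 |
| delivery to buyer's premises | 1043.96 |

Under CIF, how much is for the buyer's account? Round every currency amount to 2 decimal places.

Buyer's account: CNY 8973.54

CIF: the seller pays costs through ocean freight and marine insurance to the destination port.
Seller's account: goods 24166.35 + inland to port 829.05 + export clearance 230.38 + origin terminal 256.56 + freight 8304.38 + insurance 62.00 = 33848.72
Buyer's account: destination terminal 250.91 + brokerage 320.50 + duty 7358.17 + delivery 1043.96 = 8973.54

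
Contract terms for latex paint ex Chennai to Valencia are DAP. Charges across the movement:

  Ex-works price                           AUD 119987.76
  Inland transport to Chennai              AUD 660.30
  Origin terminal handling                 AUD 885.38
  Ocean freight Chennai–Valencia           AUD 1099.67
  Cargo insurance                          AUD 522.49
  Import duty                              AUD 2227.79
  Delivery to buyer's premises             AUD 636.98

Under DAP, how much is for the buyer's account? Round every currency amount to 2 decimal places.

Buyer's account: AUD 2227.79

DAP: the seller bears all costs to the named destination except import duty and clearance.
Seller's account: goods 119987.76 + inland to port 660.30 + origin terminal 885.38 + freight 1099.67 + insurance 522.49 + delivery 636.98 = 123792.58
Buyer's account: duty 2227.79 = 2227.79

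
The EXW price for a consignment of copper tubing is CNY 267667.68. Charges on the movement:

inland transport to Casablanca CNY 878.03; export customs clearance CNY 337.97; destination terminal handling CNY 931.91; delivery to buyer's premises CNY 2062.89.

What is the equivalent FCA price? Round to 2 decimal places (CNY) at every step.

FCA price: CNY 268883.68

Not relevant to the conversion: delivery, destination terminal — on the buyer under both terms; not part of either seller's price.
From EXW to FCA, the seller additionally bears: inland to port, export clearance.
FCA price = 267667.68 + 878.03 + 337.97 = 268883.68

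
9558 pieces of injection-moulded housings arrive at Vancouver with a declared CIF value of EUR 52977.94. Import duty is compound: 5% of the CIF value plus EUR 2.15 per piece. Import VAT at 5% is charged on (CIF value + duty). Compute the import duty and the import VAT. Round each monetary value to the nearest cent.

Import duty: EUR 23198.60; import VAT: EUR 3808.83

Ad valorem component: 52977.94 × 5% = 2648.90
Specific component: 9558 × 2.15 = 20549.70
Import duty = 2648.90 + 20549.70 = 23198.60
VAT base = CIF + duty = 52977.94 + 23198.60 = 76176.54
Import VAT = 76176.54 × 5% = 3808.83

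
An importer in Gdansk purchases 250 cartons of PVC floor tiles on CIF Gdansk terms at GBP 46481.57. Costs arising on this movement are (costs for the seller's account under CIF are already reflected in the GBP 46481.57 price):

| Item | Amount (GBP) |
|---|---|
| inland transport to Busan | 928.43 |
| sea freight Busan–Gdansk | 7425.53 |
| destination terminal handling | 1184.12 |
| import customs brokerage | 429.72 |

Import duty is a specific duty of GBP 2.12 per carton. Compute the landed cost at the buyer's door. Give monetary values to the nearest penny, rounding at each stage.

Total landed cost: GBP 48625.41

CIF: the seller pays costs through ocean freight and marine insurance to the destination port.
Already in the invoice (seller's account under CIF): inland to port, freight — exclude.
The CIF price already equals the CIF value: 46481.57
Import duty = 250 × 2.12 = 530.00
Buyer bears: destination terminal 1184.12 + brokerage 429.72 + duty 530.00 = 2143.84
Landed cost = invoice 46481.57 + 2143.84 = 48625.41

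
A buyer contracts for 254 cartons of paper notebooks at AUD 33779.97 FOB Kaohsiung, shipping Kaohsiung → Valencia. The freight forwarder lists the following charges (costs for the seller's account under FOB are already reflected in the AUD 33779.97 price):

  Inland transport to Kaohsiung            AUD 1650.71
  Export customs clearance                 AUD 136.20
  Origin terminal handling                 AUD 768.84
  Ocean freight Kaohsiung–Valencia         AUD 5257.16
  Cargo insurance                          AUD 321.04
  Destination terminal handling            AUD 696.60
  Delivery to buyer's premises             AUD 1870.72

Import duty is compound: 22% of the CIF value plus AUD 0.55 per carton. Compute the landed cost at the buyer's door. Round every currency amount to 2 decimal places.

FOB: the seller bears costs until goods are on board at the origin port; the buyer bears freight, insurance and all costs thereafter.
Already in the invoice (seller's account under FOB): inland to port, export clearance, origin terminal — exclude.
CIF value = FOB price + freight + insurance = 33779.97 + 5257.16 + 321.04 = 39358.17
Ad valorem component: 39358.17 × 22% = 8658.80
Specific component: 254 × 0.55 = 139.70
Import duty = 8658.80 + 139.70 = 8798.50
Buyer bears: freight 5257.16 + insurance 321.04 + destination terminal 696.60 + delivery 1870.72 + duty 8798.50 = 16944.02
Landed cost = invoice 33779.97 + 16944.02 = 50723.99

Total landed cost: AUD 50723.99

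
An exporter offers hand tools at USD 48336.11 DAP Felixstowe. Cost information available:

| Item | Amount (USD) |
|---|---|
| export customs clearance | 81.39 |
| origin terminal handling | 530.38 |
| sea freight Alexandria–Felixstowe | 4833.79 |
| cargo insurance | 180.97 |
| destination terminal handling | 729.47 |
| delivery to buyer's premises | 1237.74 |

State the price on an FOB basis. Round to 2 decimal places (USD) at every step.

FOB price: USD 41354.14

Not relevant to the conversion: export clearance, origin terminal — on the seller under both DAP and FOB; already in the DAP price and stays in the FOB price.
From DAP to FOB, the seller no longer bears: freight, insurance, destination terminal, delivery.
FOB price = 48336.11 − 4833.79 − 180.97 − 729.47 − 1237.74 = 41354.14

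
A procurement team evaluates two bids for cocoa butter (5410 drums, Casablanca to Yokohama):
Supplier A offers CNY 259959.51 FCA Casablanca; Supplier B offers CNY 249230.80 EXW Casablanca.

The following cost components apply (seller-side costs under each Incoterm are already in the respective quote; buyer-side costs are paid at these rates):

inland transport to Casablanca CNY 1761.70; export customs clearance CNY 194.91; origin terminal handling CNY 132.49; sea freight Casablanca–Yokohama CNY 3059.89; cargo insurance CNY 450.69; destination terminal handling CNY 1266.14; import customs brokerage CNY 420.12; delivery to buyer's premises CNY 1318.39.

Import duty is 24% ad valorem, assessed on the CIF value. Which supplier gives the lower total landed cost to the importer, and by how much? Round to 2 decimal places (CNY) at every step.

Supplier A (FCA):
CIF value = FCA price + origin terminal + freight + insurance = 259959.51 + 132.49 + 3059.89 + 450.69 = 263602.58
Import duty = 263602.58 × 24% = 63264.62
Buyer bears (A): 132.49 + 3059.89 + 450.69 + 1266.14 + 420.12 + 1318.39 = 6647.72
Landed cost (A) = invoice 259959.51 + 6647.72 + duty 63264.62 = 329871.85
Supplier B (EXW):
CIF value = EXW price + inland to port + export clearance + origin terminal + freight + insurance = 249230.80 + 1761.70 + 194.91 + 132.49 + 3059.89 + 450.69 = 254830.48
Import duty = 254830.48 × 24% = 61159.32
Buyer bears (B): 1761.70 + 194.91 + 132.49 + 3059.89 + 450.69 + 1266.14 + 420.12 + 1318.39 = 8604.33
Landed cost (B) = invoice 249230.80 + 8604.33 + duty 61159.32 = 318994.45
Difference = |329871.85 − 318994.45| = 10877.40

Supplier B is cheaper by CNY 10877.40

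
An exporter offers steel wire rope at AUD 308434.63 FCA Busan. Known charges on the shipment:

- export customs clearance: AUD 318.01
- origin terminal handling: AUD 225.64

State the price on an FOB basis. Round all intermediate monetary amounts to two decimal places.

FOB price: AUD 308660.27

Not relevant to the conversion: export clearance — on the seller under both FCA and FOB; already in the FCA price and stays in the FOB price.
From FCA to FOB, the seller additionally bears: origin terminal.
FOB price = 308434.63 + 225.64 = 308660.27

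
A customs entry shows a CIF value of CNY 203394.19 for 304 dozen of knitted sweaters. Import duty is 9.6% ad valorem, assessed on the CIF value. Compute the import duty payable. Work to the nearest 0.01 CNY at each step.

Import duty = 203394.19 × 9.6% = 19525.84

Import duty: CNY 19525.84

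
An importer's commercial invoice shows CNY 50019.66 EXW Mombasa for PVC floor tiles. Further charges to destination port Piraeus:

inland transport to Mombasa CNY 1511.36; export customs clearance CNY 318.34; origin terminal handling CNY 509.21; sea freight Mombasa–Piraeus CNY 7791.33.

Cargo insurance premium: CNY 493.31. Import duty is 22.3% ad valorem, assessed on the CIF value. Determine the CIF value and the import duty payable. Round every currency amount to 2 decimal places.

CIF = EXW price + pre-shipment costs + freight + insurance
CIF = 50019.66 + 1511.36 + 318.34 + 509.21 + 7791.33 + 493.31 = 60643.21
Import duty = 60643.21 × 22.3% = 13523.44

CIF value: CNY 60643.21; import duty: CNY 13523.44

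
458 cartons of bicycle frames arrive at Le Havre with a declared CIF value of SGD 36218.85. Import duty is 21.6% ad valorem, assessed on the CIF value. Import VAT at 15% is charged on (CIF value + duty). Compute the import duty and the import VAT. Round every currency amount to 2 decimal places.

Import duty: SGD 7823.27; import VAT: SGD 6606.32

Import duty = 36218.85 × 21.6% = 7823.27
VAT base = CIF + duty = 36218.85 + 7823.27 = 44042.12
Import VAT = 44042.12 × 15% = 6606.32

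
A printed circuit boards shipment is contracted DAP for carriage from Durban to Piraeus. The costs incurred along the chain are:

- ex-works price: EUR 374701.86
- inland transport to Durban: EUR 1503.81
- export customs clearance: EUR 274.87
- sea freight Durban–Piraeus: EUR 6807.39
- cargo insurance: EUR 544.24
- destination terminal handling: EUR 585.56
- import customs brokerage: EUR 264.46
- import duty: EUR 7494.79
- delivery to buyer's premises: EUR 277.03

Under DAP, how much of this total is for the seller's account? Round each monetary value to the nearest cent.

Seller's account: EUR 384694.76

DAP: the seller bears all costs to the named destination except import duty and clearance.
Seller's account: goods 374701.86 + inland to port 1503.81 + export clearance 274.87 + freight 6807.39 + insurance 544.24 + destination terminal 585.56 + delivery 277.03 = 384694.76
Buyer's account: brokerage 264.46 + duty 7494.79 = 7759.25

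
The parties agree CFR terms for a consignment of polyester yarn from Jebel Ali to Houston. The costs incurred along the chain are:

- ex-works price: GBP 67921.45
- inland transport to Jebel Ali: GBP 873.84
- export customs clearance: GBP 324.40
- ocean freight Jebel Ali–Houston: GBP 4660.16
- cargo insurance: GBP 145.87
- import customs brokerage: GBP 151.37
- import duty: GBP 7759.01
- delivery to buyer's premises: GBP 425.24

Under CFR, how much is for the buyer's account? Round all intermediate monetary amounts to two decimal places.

Buyer's account: GBP 8481.49

CFR: the seller pays costs through ocean freight to the destination port, but not insurance.
Seller's account: goods 67921.45 + inland to port 873.84 + export clearance 324.40 + freight 4660.16 = 73779.85
Buyer's account: insurance 145.87 + brokerage 151.37 + duty 7759.01 + delivery 425.24 = 8481.49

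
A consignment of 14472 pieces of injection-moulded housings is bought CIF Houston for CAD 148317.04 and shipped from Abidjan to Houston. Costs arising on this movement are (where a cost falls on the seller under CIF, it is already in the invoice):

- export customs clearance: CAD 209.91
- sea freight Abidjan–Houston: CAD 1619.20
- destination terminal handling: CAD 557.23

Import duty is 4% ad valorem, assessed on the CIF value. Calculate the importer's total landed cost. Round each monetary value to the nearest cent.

Total landed cost: CAD 154806.95

CIF: the seller pays costs through ocean freight and marine insurance to the destination port.
Already in the invoice (seller's account under CIF): export clearance, freight — exclude.
The CIF price already equals the CIF value: 148317.04
Import duty = 148317.04 × 4% = 5932.68
Buyer bears: destination terminal 557.23 + duty 5932.68 = 6489.91
Landed cost = invoice 148317.04 + 6489.91 = 154806.95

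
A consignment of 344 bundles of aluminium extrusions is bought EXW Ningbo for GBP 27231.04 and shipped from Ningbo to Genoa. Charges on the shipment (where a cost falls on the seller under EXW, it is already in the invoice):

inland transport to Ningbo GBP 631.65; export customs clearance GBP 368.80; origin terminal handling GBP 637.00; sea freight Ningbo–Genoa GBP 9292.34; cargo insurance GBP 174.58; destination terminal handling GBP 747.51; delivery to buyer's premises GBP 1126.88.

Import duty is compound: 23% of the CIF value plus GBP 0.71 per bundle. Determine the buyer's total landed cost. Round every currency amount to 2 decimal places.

EXW: the seller makes goods available at their premises; the buyer bears all onward costs.
CIF value = EXW price + inland to port + export clearance + origin terminal + freight + insurance = 27231.04 + 631.65 + 368.80 + 637.00 + 9292.34 + 174.58 = 38335.41
Ad valorem component: 38335.41 × 23% = 8817.14
Specific component: 344 × 0.71 = 244.24
Import duty = 8817.14 + 244.24 = 9061.38
Buyer bears: inland to port 631.65 + export clearance 368.80 + origin terminal 637.00 + freight 9292.34 + insurance 174.58 + destination terminal 747.51 + delivery 1126.88 + duty 9061.38 = 22040.14
Landed cost = invoice 27231.04 + 22040.14 = 49271.18

Total landed cost: GBP 49271.18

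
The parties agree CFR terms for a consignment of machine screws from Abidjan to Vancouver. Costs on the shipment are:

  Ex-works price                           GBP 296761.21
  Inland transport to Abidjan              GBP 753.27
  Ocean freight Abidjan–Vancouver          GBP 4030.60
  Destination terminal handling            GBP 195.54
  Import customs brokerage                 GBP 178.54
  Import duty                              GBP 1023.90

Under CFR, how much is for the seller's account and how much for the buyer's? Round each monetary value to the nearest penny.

Seller: GBP 301545.08; buyer: GBP 1397.98

CFR: the seller pays costs through ocean freight to the destination port, but not insurance.
Seller's account: goods 296761.21 + inland to port 753.27 + freight 4030.60 = 301545.08
Buyer's account: destination terminal 195.54 + brokerage 178.54 + duty 1023.90 = 1397.98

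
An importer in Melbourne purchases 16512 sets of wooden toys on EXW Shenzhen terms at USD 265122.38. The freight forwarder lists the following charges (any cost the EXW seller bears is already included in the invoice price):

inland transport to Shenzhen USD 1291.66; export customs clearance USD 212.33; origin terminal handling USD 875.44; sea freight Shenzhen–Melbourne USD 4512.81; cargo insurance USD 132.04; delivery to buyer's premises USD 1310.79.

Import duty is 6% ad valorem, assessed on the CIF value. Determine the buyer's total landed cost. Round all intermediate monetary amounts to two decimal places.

EXW: the seller makes goods available at their premises; the buyer bears all onward costs.
CIF value = EXW price + inland to port + export clearance + origin terminal + freight + insurance = 265122.38 + 1291.66 + 212.33 + 875.44 + 4512.81 + 132.04 = 272146.66
Import duty = 272146.66 × 6% = 16328.80
Buyer bears: inland to port 1291.66 + export clearance 212.33 + origin terminal 875.44 + freight 4512.81 + insurance 132.04 + delivery 1310.79 + duty 16328.80 = 24663.87
Landed cost = invoice 265122.38 + 24663.87 = 289786.25

Total landed cost: USD 289786.25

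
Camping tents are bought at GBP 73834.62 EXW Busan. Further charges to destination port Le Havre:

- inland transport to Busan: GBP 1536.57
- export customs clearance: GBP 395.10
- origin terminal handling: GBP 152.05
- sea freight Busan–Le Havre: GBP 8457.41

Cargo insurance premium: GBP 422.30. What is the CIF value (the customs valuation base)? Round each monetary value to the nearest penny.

CIF = EXW price + pre-shipment costs + freight + insurance
CIF = 73834.62 + 1536.57 + 395.10 + 152.05 + 8457.41 + 422.30 = 84798.05

CIF value: GBP 84798.05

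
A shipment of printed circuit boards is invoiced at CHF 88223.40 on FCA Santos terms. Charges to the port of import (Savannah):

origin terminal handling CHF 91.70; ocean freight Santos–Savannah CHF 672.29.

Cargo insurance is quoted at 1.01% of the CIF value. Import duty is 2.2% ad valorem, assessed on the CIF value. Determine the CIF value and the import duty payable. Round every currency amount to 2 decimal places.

CIF value: CHF 89895.33; import duty: CHF 1977.70

Let C be the CIF value. C = FCA price + pre-shipment costs + freight + 1.01% × C
C − 1.01% × C = 88223.40 + 91.70 + 672.29
0.9899 × C = 88987.39
C = 88987.39 / 0.9899 = 89895.33
Insurance premium = 1.01% × 89895.33 = 907.94
Import duty = 89895.33 × 2.2% = 1977.70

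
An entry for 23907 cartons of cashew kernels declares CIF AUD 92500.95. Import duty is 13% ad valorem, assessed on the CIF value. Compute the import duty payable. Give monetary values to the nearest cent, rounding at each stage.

Import duty: AUD 12025.12

Import duty = 92500.95 × 13% = 12025.12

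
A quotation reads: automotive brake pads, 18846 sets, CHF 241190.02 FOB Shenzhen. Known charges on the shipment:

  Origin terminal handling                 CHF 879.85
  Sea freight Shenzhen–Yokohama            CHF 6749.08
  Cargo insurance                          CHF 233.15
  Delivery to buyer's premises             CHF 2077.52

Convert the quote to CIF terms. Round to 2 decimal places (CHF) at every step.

CIF price: CHF 248172.25

Not relevant to the conversion: origin terminal — on the seller under both FOB and CIF; already in the FOB price and stays in the CIF price. delivery — on the buyer under both terms; not part of either seller's price.
From FOB to CIF, the seller additionally bears: freight, insurance.
CIF price = 241190.02 + 6749.08 + 233.15 = 248172.25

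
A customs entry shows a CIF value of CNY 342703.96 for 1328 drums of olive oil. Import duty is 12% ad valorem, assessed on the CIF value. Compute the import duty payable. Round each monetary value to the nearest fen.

Import duty: CNY 41124.48

Import duty = 342703.96 × 12% = 41124.48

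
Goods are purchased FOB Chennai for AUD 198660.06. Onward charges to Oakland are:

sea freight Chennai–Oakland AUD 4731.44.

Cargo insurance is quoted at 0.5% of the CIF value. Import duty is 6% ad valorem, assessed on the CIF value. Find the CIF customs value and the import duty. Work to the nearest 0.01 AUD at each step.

Let C be the CIF value. C = FOB price + freight + 0.5% × C
C − 0.5% × C = 198660.06 + 4731.44
0.995 × C = 203391.50
C = 203391.50 / 0.995 = 204413.57
Insurance premium = 0.5% × 204413.57 = 1022.07
Import duty = 204413.57 × 6% = 12264.81

CIF value: AUD 204413.57; import duty: AUD 12264.81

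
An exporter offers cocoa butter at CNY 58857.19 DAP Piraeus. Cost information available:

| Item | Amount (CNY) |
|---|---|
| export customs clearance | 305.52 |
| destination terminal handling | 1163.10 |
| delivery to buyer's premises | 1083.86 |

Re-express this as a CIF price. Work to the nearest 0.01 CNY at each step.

CIF price: CNY 56610.23

Not relevant to the conversion: export clearance — on the seller under both DAP and CIF; already in the DAP price and stays in the CIF price.
From DAP to CIF, the seller no longer bears: destination terminal, delivery.
CIF price = 58857.19 − 1163.10 − 1083.86 = 56610.23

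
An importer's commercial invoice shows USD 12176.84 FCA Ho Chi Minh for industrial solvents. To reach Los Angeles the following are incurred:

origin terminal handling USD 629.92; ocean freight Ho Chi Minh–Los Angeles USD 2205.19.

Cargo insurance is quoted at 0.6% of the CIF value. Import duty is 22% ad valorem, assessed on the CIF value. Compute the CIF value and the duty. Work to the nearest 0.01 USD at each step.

CIF value: USD 15102.57; import duty: USD 3322.57

Let C be the CIF value. C = FCA price + pre-shipment costs + freight + 0.6% × C
C − 0.6% × C = 12176.84 + 629.92 + 2205.19
0.994 × C = 15011.95
C = 15011.95 / 0.994 = 15102.57
Insurance premium = 0.6% × 15102.57 = 90.62
Import duty = 15102.57 × 22% = 3322.57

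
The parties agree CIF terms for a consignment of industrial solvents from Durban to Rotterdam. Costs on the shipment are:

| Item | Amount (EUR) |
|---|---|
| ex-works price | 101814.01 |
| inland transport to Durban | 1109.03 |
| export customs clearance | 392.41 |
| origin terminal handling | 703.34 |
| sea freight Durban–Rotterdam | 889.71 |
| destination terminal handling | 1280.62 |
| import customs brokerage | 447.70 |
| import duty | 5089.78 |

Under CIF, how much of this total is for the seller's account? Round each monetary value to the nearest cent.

Seller's account: EUR 104908.50

CIF: the seller pays costs through ocean freight and marine insurance to the destination port.
Seller's account: goods 101814.01 + inland to port 1109.03 + export clearance 392.41 + origin terminal 703.34 + freight 889.71 = 104908.50
Buyer's account: destination terminal 1280.62 + brokerage 447.70 + duty 5089.78 = 6818.10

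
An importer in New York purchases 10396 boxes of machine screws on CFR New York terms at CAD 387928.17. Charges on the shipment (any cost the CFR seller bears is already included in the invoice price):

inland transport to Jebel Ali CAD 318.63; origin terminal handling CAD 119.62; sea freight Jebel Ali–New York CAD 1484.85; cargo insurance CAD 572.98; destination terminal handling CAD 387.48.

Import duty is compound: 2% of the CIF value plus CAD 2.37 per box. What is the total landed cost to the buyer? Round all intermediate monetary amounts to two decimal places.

Total landed cost: CAD 421297.17

CFR: the seller pays costs through ocean freight to the destination port, but not insurance.
Already in the invoice (seller's account under CFR): inland to port, origin terminal, freight — exclude.
CIF value = CFR price + insurance = 387928.17 + 572.98 = 388501.15
Ad valorem component: 388501.15 × 2% = 7770.02
Specific component: 10396 × 2.37 = 24638.52
Import duty = 7770.02 + 24638.52 = 32408.54
Buyer bears: insurance 572.98 + destination terminal 387.48 + duty 32408.54 = 33369.00
Landed cost = invoice 387928.17 + 33369.00 = 421297.17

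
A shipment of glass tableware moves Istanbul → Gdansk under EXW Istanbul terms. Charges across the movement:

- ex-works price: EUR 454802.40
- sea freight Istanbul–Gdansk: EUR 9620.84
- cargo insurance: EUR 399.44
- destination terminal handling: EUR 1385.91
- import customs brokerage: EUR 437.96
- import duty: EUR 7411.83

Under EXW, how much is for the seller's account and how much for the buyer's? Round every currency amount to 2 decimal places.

Seller: EUR 454802.40; buyer: EUR 19255.98

EXW: the seller makes goods available at their premises; the buyer bears all onward costs.
Seller's account: goods 454802.40 = 454802.40
Buyer's account: freight 9620.84 + insurance 399.44 + destination terminal 1385.91 + brokerage 437.96 + duty 7411.83 = 19255.98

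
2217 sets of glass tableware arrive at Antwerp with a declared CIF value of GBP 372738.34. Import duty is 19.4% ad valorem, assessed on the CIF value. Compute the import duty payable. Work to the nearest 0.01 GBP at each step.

Import duty = 372738.34 × 19.4% = 72311.24

Import duty: GBP 72311.24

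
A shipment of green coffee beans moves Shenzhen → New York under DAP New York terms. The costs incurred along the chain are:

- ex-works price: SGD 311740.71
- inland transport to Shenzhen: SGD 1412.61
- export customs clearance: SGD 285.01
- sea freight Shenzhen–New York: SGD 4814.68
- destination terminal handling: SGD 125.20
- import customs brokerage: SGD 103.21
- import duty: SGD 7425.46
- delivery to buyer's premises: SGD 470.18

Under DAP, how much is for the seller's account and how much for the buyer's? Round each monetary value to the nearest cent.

Seller: SGD 318848.39; buyer: SGD 7528.67

DAP: the seller bears all costs to the named destination except import duty and clearance.
Seller's account: goods 311740.71 + inland to port 1412.61 + export clearance 285.01 + freight 4814.68 + destination terminal 125.20 + delivery 470.18 = 318848.39
Buyer's account: brokerage 103.21 + duty 7425.46 = 7528.67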